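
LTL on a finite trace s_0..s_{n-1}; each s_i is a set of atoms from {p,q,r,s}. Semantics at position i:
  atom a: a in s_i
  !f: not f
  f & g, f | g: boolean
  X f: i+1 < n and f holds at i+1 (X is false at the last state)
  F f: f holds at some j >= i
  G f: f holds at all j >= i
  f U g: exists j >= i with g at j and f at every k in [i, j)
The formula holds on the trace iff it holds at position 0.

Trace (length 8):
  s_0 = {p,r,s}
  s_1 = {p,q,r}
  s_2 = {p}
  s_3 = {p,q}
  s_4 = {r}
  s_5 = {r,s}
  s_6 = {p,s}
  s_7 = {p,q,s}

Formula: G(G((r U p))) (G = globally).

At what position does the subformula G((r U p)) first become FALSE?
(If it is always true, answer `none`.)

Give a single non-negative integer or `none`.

Answer: none

Derivation:
s_0={p,r,s}: G((r U p))=True (r U p)=True r=True p=True
s_1={p,q,r}: G((r U p))=True (r U p)=True r=True p=True
s_2={p}: G((r U p))=True (r U p)=True r=False p=True
s_3={p,q}: G((r U p))=True (r U p)=True r=False p=True
s_4={r}: G((r U p))=True (r U p)=True r=True p=False
s_5={r,s}: G((r U p))=True (r U p)=True r=True p=False
s_6={p,s}: G((r U p))=True (r U p)=True r=False p=True
s_7={p,q,s}: G((r U p))=True (r U p)=True r=False p=True
G(G((r U p))) holds globally = True
No violation — formula holds at every position.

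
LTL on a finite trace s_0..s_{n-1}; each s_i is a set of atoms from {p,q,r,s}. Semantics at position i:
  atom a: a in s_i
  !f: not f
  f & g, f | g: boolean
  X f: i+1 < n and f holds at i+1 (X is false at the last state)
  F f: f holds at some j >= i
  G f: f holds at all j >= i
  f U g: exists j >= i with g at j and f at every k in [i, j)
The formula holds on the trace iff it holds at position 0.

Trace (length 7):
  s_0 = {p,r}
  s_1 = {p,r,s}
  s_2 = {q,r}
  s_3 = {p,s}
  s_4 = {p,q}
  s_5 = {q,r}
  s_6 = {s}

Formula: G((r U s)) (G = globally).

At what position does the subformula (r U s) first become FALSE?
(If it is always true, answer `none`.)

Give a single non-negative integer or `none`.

s_0={p,r}: (r U s)=True r=True s=False
s_1={p,r,s}: (r U s)=True r=True s=True
s_2={q,r}: (r U s)=True r=True s=False
s_3={p,s}: (r U s)=True r=False s=True
s_4={p,q}: (r U s)=False r=False s=False
s_5={q,r}: (r U s)=True r=True s=False
s_6={s}: (r U s)=True r=False s=True
G((r U s)) holds globally = False
First violation at position 4.

Answer: 4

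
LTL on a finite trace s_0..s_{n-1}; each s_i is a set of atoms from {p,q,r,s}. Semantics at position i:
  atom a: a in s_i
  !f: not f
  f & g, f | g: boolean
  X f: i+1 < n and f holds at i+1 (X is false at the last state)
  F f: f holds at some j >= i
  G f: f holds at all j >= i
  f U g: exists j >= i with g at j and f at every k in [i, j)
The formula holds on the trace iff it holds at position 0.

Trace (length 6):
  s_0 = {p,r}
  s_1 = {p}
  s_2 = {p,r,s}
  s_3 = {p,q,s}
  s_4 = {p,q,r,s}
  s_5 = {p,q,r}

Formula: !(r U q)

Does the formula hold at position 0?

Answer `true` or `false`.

s_0={p,r}: !(r U q)=True (r U q)=False r=True q=False
s_1={p}: !(r U q)=True (r U q)=False r=False q=False
s_2={p,r,s}: !(r U q)=False (r U q)=True r=True q=False
s_3={p,q,s}: !(r U q)=False (r U q)=True r=False q=True
s_4={p,q,r,s}: !(r U q)=False (r U q)=True r=True q=True
s_5={p,q,r}: !(r U q)=False (r U q)=True r=True q=True

Answer: true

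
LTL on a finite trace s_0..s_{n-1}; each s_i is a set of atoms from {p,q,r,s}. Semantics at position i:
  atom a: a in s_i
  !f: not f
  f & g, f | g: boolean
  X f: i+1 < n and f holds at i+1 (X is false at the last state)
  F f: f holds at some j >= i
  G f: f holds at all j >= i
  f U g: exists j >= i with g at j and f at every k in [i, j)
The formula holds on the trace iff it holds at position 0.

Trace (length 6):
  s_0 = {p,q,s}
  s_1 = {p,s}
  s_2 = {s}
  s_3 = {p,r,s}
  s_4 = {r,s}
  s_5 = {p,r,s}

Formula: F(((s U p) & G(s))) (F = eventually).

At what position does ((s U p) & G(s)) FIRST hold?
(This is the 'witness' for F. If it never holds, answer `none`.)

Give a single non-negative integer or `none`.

s_0={p,q,s}: ((s U p) & G(s))=True (s U p)=True s=True p=True G(s)=True
s_1={p,s}: ((s U p) & G(s))=True (s U p)=True s=True p=True G(s)=True
s_2={s}: ((s U p) & G(s))=True (s U p)=True s=True p=False G(s)=True
s_3={p,r,s}: ((s U p) & G(s))=True (s U p)=True s=True p=True G(s)=True
s_4={r,s}: ((s U p) & G(s))=True (s U p)=True s=True p=False G(s)=True
s_5={p,r,s}: ((s U p) & G(s))=True (s U p)=True s=True p=True G(s)=True
F(((s U p) & G(s))) holds; first witness at position 0.

Answer: 0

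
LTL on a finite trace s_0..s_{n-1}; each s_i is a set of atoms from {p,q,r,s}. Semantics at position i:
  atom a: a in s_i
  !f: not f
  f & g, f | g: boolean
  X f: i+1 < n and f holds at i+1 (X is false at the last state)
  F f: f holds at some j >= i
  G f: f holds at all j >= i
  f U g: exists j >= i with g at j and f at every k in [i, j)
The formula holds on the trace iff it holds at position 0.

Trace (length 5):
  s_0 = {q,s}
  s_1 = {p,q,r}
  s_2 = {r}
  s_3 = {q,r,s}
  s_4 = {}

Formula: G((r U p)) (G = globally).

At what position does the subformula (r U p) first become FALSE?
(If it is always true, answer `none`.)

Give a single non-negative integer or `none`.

s_0={q,s}: (r U p)=False r=False p=False
s_1={p,q,r}: (r U p)=True r=True p=True
s_2={r}: (r U p)=False r=True p=False
s_3={q,r,s}: (r U p)=False r=True p=False
s_4={}: (r U p)=False r=False p=False
G((r U p)) holds globally = False
First violation at position 0.

Answer: 0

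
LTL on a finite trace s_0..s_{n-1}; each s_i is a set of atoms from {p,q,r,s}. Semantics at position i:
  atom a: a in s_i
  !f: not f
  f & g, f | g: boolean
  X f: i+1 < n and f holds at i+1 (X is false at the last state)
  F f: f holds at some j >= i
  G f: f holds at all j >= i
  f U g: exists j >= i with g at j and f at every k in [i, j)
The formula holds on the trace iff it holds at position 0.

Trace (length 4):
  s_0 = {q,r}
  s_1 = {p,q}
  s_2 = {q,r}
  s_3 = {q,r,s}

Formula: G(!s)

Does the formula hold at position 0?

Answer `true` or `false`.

Answer: false

Derivation:
s_0={q,r}: G(!s)=False !s=True s=False
s_1={p,q}: G(!s)=False !s=True s=False
s_2={q,r}: G(!s)=False !s=True s=False
s_3={q,r,s}: G(!s)=False !s=False s=True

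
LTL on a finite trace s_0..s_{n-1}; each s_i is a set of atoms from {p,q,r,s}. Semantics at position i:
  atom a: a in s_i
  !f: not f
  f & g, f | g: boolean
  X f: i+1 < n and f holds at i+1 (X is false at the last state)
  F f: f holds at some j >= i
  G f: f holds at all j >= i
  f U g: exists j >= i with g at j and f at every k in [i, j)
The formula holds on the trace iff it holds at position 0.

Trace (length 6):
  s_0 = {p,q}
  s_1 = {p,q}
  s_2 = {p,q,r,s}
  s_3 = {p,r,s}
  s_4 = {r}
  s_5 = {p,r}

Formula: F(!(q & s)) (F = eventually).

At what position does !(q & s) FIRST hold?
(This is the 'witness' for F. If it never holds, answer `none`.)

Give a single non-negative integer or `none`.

Answer: 0

Derivation:
s_0={p,q}: !(q & s)=True (q & s)=False q=True s=False
s_1={p,q}: !(q & s)=True (q & s)=False q=True s=False
s_2={p,q,r,s}: !(q & s)=False (q & s)=True q=True s=True
s_3={p,r,s}: !(q & s)=True (q & s)=False q=False s=True
s_4={r}: !(q & s)=True (q & s)=False q=False s=False
s_5={p,r}: !(q & s)=True (q & s)=False q=False s=False
F(!(q & s)) holds; first witness at position 0.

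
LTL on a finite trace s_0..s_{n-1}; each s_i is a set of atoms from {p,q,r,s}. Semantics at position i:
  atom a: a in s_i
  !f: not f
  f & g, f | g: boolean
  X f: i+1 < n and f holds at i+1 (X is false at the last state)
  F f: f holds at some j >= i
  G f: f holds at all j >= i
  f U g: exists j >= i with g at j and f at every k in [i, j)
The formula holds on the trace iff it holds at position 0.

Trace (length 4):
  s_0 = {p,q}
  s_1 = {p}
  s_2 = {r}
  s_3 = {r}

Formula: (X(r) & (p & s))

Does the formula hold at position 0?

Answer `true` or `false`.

Answer: false

Derivation:
s_0={p,q}: (X(r) & (p & s))=False X(r)=False r=False (p & s)=False p=True s=False
s_1={p}: (X(r) & (p & s))=False X(r)=True r=False (p & s)=False p=True s=False
s_2={r}: (X(r) & (p & s))=False X(r)=True r=True (p & s)=False p=False s=False
s_3={r}: (X(r) & (p & s))=False X(r)=False r=True (p & s)=False p=False s=False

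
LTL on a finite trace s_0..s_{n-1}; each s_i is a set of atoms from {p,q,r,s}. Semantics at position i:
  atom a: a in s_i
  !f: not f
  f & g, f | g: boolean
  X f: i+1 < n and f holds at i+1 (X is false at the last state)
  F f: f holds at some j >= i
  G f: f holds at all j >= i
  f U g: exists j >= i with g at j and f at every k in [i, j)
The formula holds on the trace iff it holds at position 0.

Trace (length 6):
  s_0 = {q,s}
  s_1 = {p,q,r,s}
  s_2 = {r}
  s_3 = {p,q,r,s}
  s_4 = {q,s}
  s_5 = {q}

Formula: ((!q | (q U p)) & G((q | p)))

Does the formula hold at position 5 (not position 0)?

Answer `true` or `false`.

Answer: false

Derivation:
s_0={q,s}: ((!q | (q U p)) & G((q | p)))=False (!q | (q U p))=True !q=False q=True (q U p)=True p=False G((q | p))=False (q | p)=True
s_1={p,q,r,s}: ((!q | (q U p)) & G((q | p)))=False (!q | (q U p))=True !q=False q=True (q U p)=True p=True G((q | p))=False (q | p)=True
s_2={r}: ((!q | (q U p)) & G((q | p)))=False (!q | (q U p))=True !q=True q=False (q U p)=False p=False G((q | p))=False (q | p)=False
s_3={p,q,r,s}: ((!q | (q U p)) & G((q | p)))=True (!q | (q U p))=True !q=False q=True (q U p)=True p=True G((q | p))=True (q | p)=True
s_4={q,s}: ((!q | (q U p)) & G((q | p)))=False (!q | (q U p))=False !q=False q=True (q U p)=False p=False G((q | p))=True (q | p)=True
s_5={q}: ((!q | (q U p)) & G((q | p)))=False (!q | (q U p))=False !q=False q=True (q U p)=False p=False G((q | p))=True (q | p)=True
Evaluating at position 5: result = False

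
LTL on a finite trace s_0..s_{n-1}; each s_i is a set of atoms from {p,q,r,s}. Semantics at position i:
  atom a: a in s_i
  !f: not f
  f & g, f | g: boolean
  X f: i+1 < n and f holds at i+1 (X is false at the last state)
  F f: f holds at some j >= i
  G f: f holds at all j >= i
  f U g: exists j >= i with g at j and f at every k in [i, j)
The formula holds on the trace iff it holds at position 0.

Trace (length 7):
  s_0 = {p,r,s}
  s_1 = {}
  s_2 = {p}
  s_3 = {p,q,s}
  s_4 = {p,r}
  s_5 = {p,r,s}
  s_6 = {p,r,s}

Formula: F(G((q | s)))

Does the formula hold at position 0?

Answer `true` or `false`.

Answer: true

Derivation:
s_0={p,r,s}: F(G((q | s)))=True G((q | s))=False (q | s)=True q=False s=True
s_1={}: F(G((q | s)))=True G((q | s))=False (q | s)=False q=False s=False
s_2={p}: F(G((q | s)))=True G((q | s))=False (q | s)=False q=False s=False
s_3={p,q,s}: F(G((q | s)))=True G((q | s))=False (q | s)=True q=True s=True
s_4={p,r}: F(G((q | s)))=True G((q | s))=False (q | s)=False q=False s=False
s_5={p,r,s}: F(G((q | s)))=True G((q | s))=True (q | s)=True q=False s=True
s_6={p,r,s}: F(G((q | s)))=True G((q | s))=True (q | s)=True q=False s=True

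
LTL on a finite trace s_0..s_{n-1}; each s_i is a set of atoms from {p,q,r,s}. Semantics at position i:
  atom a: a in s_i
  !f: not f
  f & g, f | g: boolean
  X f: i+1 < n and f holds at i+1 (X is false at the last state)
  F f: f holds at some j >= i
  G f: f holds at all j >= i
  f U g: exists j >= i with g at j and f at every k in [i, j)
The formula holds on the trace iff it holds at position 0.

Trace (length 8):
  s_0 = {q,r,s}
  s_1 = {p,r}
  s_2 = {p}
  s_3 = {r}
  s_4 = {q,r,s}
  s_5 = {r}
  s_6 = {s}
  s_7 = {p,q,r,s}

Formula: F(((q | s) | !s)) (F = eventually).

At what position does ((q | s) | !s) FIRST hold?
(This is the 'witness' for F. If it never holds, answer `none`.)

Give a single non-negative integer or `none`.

Answer: 0

Derivation:
s_0={q,r,s}: ((q | s) | !s)=True (q | s)=True q=True s=True !s=False
s_1={p,r}: ((q | s) | !s)=True (q | s)=False q=False s=False !s=True
s_2={p}: ((q | s) | !s)=True (q | s)=False q=False s=False !s=True
s_3={r}: ((q | s) | !s)=True (q | s)=False q=False s=False !s=True
s_4={q,r,s}: ((q | s) | !s)=True (q | s)=True q=True s=True !s=False
s_5={r}: ((q | s) | !s)=True (q | s)=False q=False s=False !s=True
s_6={s}: ((q | s) | !s)=True (q | s)=True q=False s=True !s=False
s_7={p,q,r,s}: ((q | s) | !s)=True (q | s)=True q=True s=True !s=False
F(((q | s) | !s)) holds; first witness at position 0.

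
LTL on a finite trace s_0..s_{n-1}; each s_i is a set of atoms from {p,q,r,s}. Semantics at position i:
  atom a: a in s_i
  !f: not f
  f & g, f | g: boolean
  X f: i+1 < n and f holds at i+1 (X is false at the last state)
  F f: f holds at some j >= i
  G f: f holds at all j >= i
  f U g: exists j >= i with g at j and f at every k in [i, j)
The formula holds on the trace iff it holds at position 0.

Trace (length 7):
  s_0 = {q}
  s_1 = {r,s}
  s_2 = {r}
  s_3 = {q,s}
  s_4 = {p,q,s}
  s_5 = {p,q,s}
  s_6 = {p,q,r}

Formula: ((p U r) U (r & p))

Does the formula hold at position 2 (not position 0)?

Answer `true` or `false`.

s_0={q}: ((p U r) U (r & p))=False (p U r)=False p=False r=False (r & p)=False
s_1={r,s}: ((p U r) U (r & p))=False (p U r)=True p=False r=True (r & p)=False
s_2={r}: ((p U r) U (r & p))=False (p U r)=True p=False r=True (r & p)=False
s_3={q,s}: ((p U r) U (r & p))=False (p U r)=False p=False r=False (r & p)=False
s_4={p,q,s}: ((p U r) U (r & p))=True (p U r)=True p=True r=False (r & p)=False
s_5={p,q,s}: ((p U r) U (r & p))=True (p U r)=True p=True r=False (r & p)=False
s_6={p,q,r}: ((p U r) U (r & p))=True (p U r)=True p=True r=True (r & p)=True
Evaluating at position 2: result = False

Answer: false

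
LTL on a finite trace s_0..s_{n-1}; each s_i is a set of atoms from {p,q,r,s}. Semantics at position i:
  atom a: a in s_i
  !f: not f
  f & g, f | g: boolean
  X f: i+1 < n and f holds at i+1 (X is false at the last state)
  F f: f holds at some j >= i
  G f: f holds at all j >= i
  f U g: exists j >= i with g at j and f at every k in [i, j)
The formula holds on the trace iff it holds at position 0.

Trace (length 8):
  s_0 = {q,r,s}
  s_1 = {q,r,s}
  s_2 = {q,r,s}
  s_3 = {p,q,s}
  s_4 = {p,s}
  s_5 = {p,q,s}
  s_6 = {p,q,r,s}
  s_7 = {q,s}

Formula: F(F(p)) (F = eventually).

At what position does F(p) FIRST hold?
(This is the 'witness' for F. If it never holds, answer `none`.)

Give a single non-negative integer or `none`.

Answer: 0

Derivation:
s_0={q,r,s}: F(p)=True p=False
s_1={q,r,s}: F(p)=True p=False
s_2={q,r,s}: F(p)=True p=False
s_3={p,q,s}: F(p)=True p=True
s_4={p,s}: F(p)=True p=True
s_5={p,q,s}: F(p)=True p=True
s_6={p,q,r,s}: F(p)=True p=True
s_7={q,s}: F(p)=False p=False
F(F(p)) holds; first witness at position 0.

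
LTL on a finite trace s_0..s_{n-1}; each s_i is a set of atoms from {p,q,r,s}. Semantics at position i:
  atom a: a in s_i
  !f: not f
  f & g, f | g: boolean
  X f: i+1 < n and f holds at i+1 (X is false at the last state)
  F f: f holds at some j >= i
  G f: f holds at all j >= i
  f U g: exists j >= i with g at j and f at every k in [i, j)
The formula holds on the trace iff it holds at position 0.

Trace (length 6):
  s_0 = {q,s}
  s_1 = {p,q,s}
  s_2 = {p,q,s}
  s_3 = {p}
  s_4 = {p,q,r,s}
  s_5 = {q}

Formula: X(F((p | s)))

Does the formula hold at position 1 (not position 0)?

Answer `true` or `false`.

s_0={q,s}: X(F((p | s)))=True F((p | s))=True (p | s)=True p=False s=True
s_1={p,q,s}: X(F((p | s)))=True F((p | s))=True (p | s)=True p=True s=True
s_2={p,q,s}: X(F((p | s)))=True F((p | s))=True (p | s)=True p=True s=True
s_3={p}: X(F((p | s)))=True F((p | s))=True (p | s)=True p=True s=False
s_4={p,q,r,s}: X(F((p | s)))=False F((p | s))=True (p | s)=True p=True s=True
s_5={q}: X(F((p | s)))=False F((p | s))=False (p | s)=False p=False s=False
Evaluating at position 1: result = True

Answer: true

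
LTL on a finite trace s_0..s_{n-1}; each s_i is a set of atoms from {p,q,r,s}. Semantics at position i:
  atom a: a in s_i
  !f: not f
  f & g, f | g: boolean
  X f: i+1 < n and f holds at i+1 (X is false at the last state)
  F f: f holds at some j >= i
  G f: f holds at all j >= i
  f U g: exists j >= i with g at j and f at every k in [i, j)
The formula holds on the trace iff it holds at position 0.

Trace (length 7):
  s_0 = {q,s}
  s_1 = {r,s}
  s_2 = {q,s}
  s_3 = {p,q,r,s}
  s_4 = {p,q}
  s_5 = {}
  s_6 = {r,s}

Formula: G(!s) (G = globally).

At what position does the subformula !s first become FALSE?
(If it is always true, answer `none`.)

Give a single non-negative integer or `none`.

s_0={q,s}: !s=False s=True
s_1={r,s}: !s=False s=True
s_2={q,s}: !s=False s=True
s_3={p,q,r,s}: !s=False s=True
s_4={p,q}: !s=True s=False
s_5={}: !s=True s=False
s_6={r,s}: !s=False s=True
G(!s) holds globally = False
First violation at position 0.

Answer: 0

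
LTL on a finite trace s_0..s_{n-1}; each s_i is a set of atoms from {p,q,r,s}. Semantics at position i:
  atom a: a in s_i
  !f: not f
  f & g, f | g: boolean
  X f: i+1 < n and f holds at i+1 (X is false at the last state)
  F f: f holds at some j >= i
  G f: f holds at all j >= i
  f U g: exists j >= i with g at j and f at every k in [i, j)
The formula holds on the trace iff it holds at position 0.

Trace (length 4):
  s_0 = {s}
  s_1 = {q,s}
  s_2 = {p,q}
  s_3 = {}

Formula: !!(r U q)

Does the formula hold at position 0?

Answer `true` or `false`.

Answer: false

Derivation:
s_0={s}: !!(r U q)=False !(r U q)=True (r U q)=False r=False q=False
s_1={q,s}: !!(r U q)=True !(r U q)=False (r U q)=True r=False q=True
s_2={p,q}: !!(r U q)=True !(r U q)=False (r U q)=True r=False q=True
s_3={}: !!(r U q)=False !(r U q)=True (r U q)=False r=False q=False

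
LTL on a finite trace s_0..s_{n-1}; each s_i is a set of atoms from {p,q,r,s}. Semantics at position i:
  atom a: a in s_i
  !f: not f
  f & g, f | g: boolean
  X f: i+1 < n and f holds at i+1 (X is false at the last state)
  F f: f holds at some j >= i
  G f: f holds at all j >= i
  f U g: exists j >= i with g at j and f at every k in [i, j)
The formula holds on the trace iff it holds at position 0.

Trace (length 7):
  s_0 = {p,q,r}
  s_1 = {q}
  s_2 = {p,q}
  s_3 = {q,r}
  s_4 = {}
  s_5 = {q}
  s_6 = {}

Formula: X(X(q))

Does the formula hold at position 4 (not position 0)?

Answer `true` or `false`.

s_0={p,q,r}: X(X(q))=True X(q)=True q=True
s_1={q}: X(X(q))=True X(q)=True q=True
s_2={p,q}: X(X(q))=False X(q)=True q=True
s_3={q,r}: X(X(q))=True X(q)=False q=True
s_4={}: X(X(q))=False X(q)=True q=False
s_5={q}: X(X(q))=False X(q)=False q=True
s_6={}: X(X(q))=False X(q)=False q=False
Evaluating at position 4: result = False

Answer: false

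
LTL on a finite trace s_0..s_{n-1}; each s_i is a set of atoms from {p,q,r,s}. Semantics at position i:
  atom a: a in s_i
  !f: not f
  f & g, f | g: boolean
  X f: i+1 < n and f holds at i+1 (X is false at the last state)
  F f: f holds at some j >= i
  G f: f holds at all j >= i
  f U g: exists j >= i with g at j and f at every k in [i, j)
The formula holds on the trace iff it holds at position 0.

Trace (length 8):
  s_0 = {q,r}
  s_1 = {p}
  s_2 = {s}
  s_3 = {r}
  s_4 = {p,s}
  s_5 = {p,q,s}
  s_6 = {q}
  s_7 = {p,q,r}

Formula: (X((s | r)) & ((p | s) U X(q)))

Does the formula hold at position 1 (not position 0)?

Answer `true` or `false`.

s_0={q,r}: (X((s | r)) & ((p | s) U X(q)))=False X((s | r))=False (s | r)=True s=False r=True ((p | s) U X(q))=False (p | s)=False p=False X(q)=False q=True
s_1={p}: (X((s | r)) & ((p | s) U X(q)))=False X((s | r))=True (s | r)=False s=False r=False ((p | s) U X(q))=False (p | s)=True p=True X(q)=False q=False
s_2={s}: (X((s | r)) & ((p | s) U X(q)))=False X((s | r))=True (s | r)=True s=True r=False ((p | s) U X(q))=False (p | s)=True p=False X(q)=False q=False
s_3={r}: (X((s | r)) & ((p | s) U X(q)))=False X((s | r))=True (s | r)=True s=False r=True ((p | s) U X(q))=False (p | s)=False p=False X(q)=False q=False
s_4={p,s}: (X((s | r)) & ((p | s) U X(q)))=True X((s | r))=True (s | r)=True s=True r=False ((p | s) U X(q))=True (p | s)=True p=True X(q)=True q=False
s_5={p,q,s}: (X((s | r)) & ((p | s) U X(q)))=False X((s | r))=False (s | r)=True s=True r=False ((p | s) U X(q))=True (p | s)=True p=True X(q)=True q=True
s_6={q}: (X((s | r)) & ((p | s) U X(q)))=True X((s | r))=True (s | r)=False s=False r=False ((p | s) U X(q))=True (p | s)=False p=False X(q)=True q=True
s_7={p,q,r}: (X((s | r)) & ((p | s) U X(q)))=False X((s | r))=False (s | r)=True s=False r=True ((p | s) U X(q))=False (p | s)=True p=True X(q)=False q=True
Evaluating at position 1: result = False

Answer: false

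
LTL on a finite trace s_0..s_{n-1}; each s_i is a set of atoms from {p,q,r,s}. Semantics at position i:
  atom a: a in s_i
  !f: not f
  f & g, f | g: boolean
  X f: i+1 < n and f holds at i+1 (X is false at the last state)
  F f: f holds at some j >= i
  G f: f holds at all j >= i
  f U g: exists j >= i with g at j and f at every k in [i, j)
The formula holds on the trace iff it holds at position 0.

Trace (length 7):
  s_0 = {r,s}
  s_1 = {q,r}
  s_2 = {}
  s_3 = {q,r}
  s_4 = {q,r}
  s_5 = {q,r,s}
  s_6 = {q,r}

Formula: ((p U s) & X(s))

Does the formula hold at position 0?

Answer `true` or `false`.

Answer: false

Derivation:
s_0={r,s}: ((p U s) & X(s))=False (p U s)=True p=False s=True X(s)=False
s_1={q,r}: ((p U s) & X(s))=False (p U s)=False p=False s=False X(s)=False
s_2={}: ((p U s) & X(s))=False (p U s)=False p=False s=False X(s)=False
s_3={q,r}: ((p U s) & X(s))=False (p U s)=False p=False s=False X(s)=False
s_4={q,r}: ((p U s) & X(s))=False (p U s)=False p=False s=False X(s)=True
s_5={q,r,s}: ((p U s) & X(s))=False (p U s)=True p=False s=True X(s)=False
s_6={q,r}: ((p U s) & X(s))=False (p U s)=False p=False s=False X(s)=False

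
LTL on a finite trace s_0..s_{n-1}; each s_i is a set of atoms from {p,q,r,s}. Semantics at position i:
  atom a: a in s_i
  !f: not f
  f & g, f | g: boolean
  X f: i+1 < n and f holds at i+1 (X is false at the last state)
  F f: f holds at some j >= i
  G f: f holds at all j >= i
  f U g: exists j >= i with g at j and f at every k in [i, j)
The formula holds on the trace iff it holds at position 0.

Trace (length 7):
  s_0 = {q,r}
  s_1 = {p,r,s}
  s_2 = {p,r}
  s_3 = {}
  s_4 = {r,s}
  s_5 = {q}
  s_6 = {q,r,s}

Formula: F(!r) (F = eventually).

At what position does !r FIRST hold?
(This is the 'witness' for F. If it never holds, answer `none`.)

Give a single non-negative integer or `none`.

s_0={q,r}: !r=False r=True
s_1={p,r,s}: !r=False r=True
s_2={p,r}: !r=False r=True
s_3={}: !r=True r=False
s_4={r,s}: !r=False r=True
s_5={q}: !r=True r=False
s_6={q,r,s}: !r=False r=True
F(!r) holds; first witness at position 3.

Answer: 3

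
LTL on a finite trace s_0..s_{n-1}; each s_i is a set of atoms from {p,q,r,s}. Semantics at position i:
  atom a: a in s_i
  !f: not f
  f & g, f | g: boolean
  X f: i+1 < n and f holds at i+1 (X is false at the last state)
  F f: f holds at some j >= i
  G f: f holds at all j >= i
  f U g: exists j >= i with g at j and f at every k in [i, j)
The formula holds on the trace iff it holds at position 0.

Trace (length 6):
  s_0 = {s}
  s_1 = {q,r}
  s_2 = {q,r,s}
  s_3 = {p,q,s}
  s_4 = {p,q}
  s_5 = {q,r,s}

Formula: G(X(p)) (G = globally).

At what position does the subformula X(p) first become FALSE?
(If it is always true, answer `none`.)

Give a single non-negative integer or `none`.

s_0={s}: X(p)=False p=False
s_1={q,r}: X(p)=False p=False
s_2={q,r,s}: X(p)=True p=False
s_3={p,q,s}: X(p)=True p=True
s_4={p,q}: X(p)=False p=True
s_5={q,r,s}: X(p)=False p=False
G(X(p)) holds globally = False
First violation at position 0.

Answer: 0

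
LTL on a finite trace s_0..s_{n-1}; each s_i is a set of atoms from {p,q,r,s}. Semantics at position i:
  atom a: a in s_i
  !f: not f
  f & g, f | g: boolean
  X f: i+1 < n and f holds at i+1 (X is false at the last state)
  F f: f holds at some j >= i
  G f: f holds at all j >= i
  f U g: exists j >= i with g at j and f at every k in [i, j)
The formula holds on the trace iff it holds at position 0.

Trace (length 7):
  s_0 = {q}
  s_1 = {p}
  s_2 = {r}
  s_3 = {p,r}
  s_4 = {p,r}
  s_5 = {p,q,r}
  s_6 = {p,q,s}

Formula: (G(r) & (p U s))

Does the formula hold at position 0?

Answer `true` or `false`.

Answer: false

Derivation:
s_0={q}: (G(r) & (p U s))=False G(r)=False r=False (p U s)=False p=False s=False
s_1={p}: (G(r) & (p U s))=False G(r)=False r=False (p U s)=False p=True s=False
s_2={r}: (G(r) & (p U s))=False G(r)=False r=True (p U s)=False p=False s=False
s_3={p,r}: (G(r) & (p U s))=False G(r)=False r=True (p U s)=True p=True s=False
s_4={p,r}: (G(r) & (p U s))=False G(r)=False r=True (p U s)=True p=True s=False
s_5={p,q,r}: (G(r) & (p U s))=False G(r)=False r=True (p U s)=True p=True s=False
s_6={p,q,s}: (G(r) & (p U s))=False G(r)=False r=False (p U s)=True p=True s=True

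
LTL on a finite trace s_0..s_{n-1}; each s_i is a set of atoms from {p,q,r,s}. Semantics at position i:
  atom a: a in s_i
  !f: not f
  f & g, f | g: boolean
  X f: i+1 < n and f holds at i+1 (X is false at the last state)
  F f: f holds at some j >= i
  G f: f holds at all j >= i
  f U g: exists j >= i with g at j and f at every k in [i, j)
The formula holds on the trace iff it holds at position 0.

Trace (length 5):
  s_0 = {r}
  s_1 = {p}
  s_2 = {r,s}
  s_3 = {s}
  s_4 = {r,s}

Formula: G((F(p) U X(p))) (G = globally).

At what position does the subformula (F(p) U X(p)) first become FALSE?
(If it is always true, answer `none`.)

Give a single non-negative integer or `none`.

s_0={r}: (F(p) U X(p))=True F(p)=True p=False X(p)=True
s_1={p}: (F(p) U X(p))=False F(p)=True p=True X(p)=False
s_2={r,s}: (F(p) U X(p))=False F(p)=False p=False X(p)=False
s_3={s}: (F(p) U X(p))=False F(p)=False p=False X(p)=False
s_4={r,s}: (F(p) U X(p))=False F(p)=False p=False X(p)=False
G((F(p) U X(p))) holds globally = False
First violation at position 1.

Answer: 1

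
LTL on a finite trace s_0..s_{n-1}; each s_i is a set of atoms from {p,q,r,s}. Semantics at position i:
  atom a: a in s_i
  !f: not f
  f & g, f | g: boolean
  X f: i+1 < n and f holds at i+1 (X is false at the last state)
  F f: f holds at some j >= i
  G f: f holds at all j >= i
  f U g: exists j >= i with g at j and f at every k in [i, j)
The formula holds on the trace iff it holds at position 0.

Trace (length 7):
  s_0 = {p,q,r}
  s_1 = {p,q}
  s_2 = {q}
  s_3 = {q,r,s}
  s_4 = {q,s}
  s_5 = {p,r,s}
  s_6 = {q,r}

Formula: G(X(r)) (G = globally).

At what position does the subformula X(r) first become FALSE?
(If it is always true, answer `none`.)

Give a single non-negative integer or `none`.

s_0={p,q,r}: X(r)=False r=True
s_1={p,q}: X(r)=False r=False
s_2={q}: X(r)=True r=False
s_3={q,r,s}: X(r)=False r=True
s_4={q,s}: X(r)=True r=False
s_5={p,r,s}: X(r)=True r=True
s_6={q,r}: X(r)=False r=True
G(X(r)) holds globally = False
First violation at position 0.

Answer: 0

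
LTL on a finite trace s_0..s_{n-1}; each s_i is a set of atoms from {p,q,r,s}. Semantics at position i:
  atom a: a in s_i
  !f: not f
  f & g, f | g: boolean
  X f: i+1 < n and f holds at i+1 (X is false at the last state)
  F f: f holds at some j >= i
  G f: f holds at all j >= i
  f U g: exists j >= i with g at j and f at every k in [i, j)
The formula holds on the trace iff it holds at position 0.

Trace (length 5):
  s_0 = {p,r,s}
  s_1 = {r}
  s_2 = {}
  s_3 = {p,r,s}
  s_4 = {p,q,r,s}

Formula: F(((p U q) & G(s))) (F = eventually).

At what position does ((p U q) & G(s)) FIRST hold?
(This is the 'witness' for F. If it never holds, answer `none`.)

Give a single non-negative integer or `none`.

Answer: 3

Derivation:
s_0={p,r,s}: ((p U q) & G(s))=False (p U q)=False p=True q=False G(s)=False s=True
s_1={r}: ((p U q) & G(s))=False (p U q)=False p=False q=False G(s)=False s=False
s_2={}: ((p U q) & G(s))=False (p U q)=False p=False q=False G(s)=False s=False
s_3={p,r,s}: ((p U q) & G(s))=True (p U q)=True p=True q=False G(s)=True s=True
s_4={p,q,r,s}: ((p U q) & G(s))=True (p U q)=True p=True q=True G(s)=True s=True
F(((p U q) & G(s))) holds; first witness at position 3.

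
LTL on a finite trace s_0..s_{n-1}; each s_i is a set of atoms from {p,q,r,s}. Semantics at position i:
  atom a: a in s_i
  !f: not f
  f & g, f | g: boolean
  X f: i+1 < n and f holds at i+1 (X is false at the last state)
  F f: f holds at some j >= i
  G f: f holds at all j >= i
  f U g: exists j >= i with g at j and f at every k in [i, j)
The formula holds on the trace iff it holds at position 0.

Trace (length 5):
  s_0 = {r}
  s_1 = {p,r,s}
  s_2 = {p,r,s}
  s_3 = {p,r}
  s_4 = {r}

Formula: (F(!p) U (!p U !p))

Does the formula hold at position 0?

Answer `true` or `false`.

Answer: true

Derivation:
s_0={r}: (F(!p) U (!p U !p))=True F(!p)=True !p=True p=False (!p U !p)=True
s_1={p,r,s}: (F(!p) U (!p U !p))=True F(!p)=True !p=False p=True (!p U !p)=False
s_2={p,r,s}: (F(!p) U (!p U !p))=True F(!p)=True !p=False p=True (!p U !p)=False
s_3={p,r}: (F(!p) U (!p U !p))=True F(!p)=True !p=False p=True (!p U !p)=False
s_4={r}: (F(!p) U (!p U !p))=True F(!p)=True !p=True p=False (!p U !p)=True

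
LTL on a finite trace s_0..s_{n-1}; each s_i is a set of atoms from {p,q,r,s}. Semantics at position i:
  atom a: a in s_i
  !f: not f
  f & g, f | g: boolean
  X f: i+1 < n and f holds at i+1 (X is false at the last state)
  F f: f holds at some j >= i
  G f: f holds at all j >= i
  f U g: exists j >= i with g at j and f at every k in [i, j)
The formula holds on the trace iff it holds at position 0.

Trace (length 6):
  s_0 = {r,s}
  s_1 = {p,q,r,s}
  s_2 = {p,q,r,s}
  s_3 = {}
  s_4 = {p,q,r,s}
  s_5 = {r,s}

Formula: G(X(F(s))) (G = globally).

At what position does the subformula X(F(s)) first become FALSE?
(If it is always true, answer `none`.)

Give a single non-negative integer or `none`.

s_0={r,s}: X(F(s))=True F(s)=True s=True
s_1={p,q,r,s}: X(F(s))=True F(s)=True s=True
s_2={p,q,r,s}: X(F(s))=True F(s)=True s=True
s_3={}: X(F(s))=True F(s)=True s=False
s_4={p,q,r,s}: X(F(s))=True F(s)=True s=True
s_5={r,s}: X(F(s))=False F(s)=True s=True
G(X(F(s))) holds globally = False
First violation at position 5.

Answer: 5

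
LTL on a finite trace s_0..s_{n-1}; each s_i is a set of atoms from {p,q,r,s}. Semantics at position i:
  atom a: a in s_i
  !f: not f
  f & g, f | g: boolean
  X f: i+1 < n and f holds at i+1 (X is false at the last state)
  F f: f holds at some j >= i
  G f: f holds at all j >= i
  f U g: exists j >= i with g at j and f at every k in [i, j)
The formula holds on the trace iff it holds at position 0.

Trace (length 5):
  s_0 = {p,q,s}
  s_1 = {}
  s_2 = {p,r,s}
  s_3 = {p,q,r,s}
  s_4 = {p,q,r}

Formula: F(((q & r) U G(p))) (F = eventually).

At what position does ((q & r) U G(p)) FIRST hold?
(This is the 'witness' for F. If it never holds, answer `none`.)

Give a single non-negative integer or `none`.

s_0={p,q,s}: ((q & r) U G(p))=False (q & r)=False q=True r=False G(p)=False p=True
s_1={}: ((q & r) U G(p))=False (q & r)=False q=False r=False G(p)=False p=False
s_2={p,r,s}: ((q & r) U G(p))=True (q & r)=False q=False r=True G(p)=True p=True
s_3={p,q,r,s}: ((q & r) U G(p))=True (q & r)=True q=True r=True G(p)=True p=True
s_4={p,q,r}: ((q & r) U G(p))=True (q & r)=True q=True r=True G(p)=True p=True
F(((q & r) U G(p))) holds; first witness at position 2.

Answer: 2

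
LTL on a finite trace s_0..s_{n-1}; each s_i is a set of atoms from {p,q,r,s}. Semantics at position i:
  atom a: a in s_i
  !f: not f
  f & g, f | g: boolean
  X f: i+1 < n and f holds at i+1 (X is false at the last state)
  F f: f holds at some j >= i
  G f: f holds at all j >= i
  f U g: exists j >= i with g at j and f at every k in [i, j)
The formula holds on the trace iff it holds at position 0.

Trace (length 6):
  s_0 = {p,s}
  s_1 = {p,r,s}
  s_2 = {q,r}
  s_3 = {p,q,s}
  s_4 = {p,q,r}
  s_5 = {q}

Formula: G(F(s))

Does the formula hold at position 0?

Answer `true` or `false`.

Answer: false

Derivation:
s_0={p,s}: G(F(s))=False F(s)=True s=True
s_1={p,r,s}: G(F(s))=False F(s)=True s=True
s_2={q,r}: G(F(s))=False F(s)=True s=False
s_3={p,q,s}: G(F(s))=False F(s)=True s=True
s_4={p,q,r}: G(F(s))=False F(s)=False s=False
s_5={q}: G(F(s))=False F(s)=False s=False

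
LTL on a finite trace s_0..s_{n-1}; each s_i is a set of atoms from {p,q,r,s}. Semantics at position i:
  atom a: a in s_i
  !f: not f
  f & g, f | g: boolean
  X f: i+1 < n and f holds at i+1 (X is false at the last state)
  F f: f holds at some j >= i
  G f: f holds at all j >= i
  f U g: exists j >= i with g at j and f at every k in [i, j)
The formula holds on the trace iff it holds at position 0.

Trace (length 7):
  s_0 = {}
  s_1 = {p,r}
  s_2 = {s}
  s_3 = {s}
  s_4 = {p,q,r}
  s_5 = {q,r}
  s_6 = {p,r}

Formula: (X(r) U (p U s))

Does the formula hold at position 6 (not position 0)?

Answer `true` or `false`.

s_0={}: (X(r) U (p U s))=True X(r)=True r=False (p U s)=False p=False s=False
s_1={p,r}: (X(r) U (p U s))=True X(r)=False r=True (p U s)=True p=True s=False
s_2={s}: (X(r) U (p U s))=True X(r)=False r=False (p U s)=True p=False s=True
s_3={s}: (X(r) U (p U s))=True X(r)=True r=False (p U s)=True p=False s=True
s_4={p,q,r}: (X(r) U (p U s))=False X(r)=True r=True (p U s)=False p=True s=False
s_5={q,r}: (X(r) U (p U s))=False X(r)=True r=True (p U s)=False p=False s=False
s_6={p,r}: (X(r) U (p U s))=False X(r)=False r=True (p U s)=False p=True s=False
Evaluating at position 6: result = False

Answer: false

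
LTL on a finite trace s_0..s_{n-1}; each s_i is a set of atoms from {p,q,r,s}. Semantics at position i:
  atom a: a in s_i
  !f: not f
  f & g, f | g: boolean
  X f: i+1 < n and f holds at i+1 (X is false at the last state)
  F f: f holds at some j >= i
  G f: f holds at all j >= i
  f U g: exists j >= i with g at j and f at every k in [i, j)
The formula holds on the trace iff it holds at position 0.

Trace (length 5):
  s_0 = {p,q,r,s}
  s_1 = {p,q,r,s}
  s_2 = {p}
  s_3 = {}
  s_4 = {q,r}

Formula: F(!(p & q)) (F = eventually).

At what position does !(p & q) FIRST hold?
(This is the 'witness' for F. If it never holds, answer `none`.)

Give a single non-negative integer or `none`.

Answer: 2

Derivation:
s_0={p,q,r,s}: !(p & q)=False (p & q)=True p=True q=True
s_1={p,q,r,s}: !(p & q)=False (p & q)=True p=True q=True
s_2={p}: !(p & q)=True (p & q)=False p=True q=False
s_3={}: !(p & q)=True (p & q)=False p=False q=False
s_4={q,r}: !(p & q)=True (p & q)=False p=False q=True
F(!(p & q)) holds; first witness at position 2.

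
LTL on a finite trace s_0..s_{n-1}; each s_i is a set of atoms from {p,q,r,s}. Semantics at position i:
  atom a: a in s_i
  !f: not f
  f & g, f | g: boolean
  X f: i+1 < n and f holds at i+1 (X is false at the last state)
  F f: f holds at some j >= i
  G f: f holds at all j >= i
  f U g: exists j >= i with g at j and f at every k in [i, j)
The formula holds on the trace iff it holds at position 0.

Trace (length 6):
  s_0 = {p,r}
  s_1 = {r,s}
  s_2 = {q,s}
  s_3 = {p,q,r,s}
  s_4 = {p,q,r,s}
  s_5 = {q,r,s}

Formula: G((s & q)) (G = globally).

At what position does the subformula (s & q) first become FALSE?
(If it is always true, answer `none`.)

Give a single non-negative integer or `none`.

Answer: 0

Derivation:
s_0={p,r}: (s & q)=False s=False q=False
s_1={r,s}: (s & q)=False s=True q=False
s_2={q,s}: (s & q)=True s=True q=True
s_3={p,q,r,s}: (s & q)=True s=True q=True
s_4={p,q,r,s}: (s & q)=True s=True q=True
s_5={q,r,s}: (s & q)=True s=True q=True
G((s & q)) holds globally = False
First violation at position 0.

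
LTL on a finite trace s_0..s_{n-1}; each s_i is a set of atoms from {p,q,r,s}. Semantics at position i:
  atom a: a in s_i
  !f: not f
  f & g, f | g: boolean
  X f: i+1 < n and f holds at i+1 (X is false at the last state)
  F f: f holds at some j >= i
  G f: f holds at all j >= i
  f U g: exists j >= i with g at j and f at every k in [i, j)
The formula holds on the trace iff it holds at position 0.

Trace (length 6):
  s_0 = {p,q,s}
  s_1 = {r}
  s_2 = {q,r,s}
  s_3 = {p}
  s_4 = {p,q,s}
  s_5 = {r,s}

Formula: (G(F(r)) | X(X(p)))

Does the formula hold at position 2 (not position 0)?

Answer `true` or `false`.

s_0={p,q,s}: (G(F(r)) | X(X(p)))=True G(F(r))=True F(r)=True r=False X(X(p))=False X(p)=False p=True
s_1={r}: (G(F(r)) | X(X(p)))=True G(F(r))=True F(r)=True r=True X(X(p))=True X(p)=False p=False
s_2={q,r,s}: (G(F(r)) | X(X(p)))=True G(F(r))=True F(r)=True r=True X(X(p))=True X(p)=True p=False
s_3={p}: (G(F(r)) | X(X(p)))=True G(F(r))=True F(r)=True r=False X(X(p))=False X(p)=True p=True
s_4={p,q,s}: (G(F(r)) | X(X(p)))=True G(F(r))=True F(r)=True r=False X(X(p))=False X(p)=False p=True
s_5={r,s}: (G(F(r)) | X(X(p)))=True G(F(r))=True F(r)=True r=True X(X(p))=False X(p)=False p=False
Evaluating at position 2: result = True

Answer: true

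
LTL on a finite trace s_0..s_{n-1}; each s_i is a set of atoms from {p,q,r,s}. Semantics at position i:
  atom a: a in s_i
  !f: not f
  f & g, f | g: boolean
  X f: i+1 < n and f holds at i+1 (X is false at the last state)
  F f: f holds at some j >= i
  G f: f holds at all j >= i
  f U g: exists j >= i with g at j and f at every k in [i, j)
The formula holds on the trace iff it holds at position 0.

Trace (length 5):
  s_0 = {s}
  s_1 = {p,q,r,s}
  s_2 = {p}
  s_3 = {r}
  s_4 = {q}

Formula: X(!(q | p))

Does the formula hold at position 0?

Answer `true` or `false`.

s_0={s}: X(!(q | p))=False !(q | p)=True (q | p)=False q=False p=False
s_1={p,q,r,s}: X(!(q | p))=False !(q | p)=False (q | p)=True q=True p=True
s_2={p}: X(!(q | p))=True !(q | p)=False (q | p)=True q=False p=True
s_3={r}: X(!(q | p))=False !(q | p)=True (q | p)=False q=False p=False
s_4={q}: X(!(q | p))=False !(q | p)=False (q | p)=True q=True p=False

Answer: false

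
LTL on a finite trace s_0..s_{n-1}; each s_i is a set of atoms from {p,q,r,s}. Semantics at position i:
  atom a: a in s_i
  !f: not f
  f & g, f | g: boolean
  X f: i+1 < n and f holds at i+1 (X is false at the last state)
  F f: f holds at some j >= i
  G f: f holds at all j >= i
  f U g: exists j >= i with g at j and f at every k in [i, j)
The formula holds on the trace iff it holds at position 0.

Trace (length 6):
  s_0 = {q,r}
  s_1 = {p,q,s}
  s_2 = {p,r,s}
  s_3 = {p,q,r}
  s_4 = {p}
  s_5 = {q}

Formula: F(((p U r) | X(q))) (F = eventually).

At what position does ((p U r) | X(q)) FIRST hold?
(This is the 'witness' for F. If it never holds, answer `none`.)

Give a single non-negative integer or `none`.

Answer: 0

Derivation:
s_0={q,r}: ((p U r) | X(q))=True (p U r)=True p=False r=True X(q)=True q=True
s_1={p,q,s}: ((p U r) | X(q))=True (p U r)=True p=True r=False X(q)=False q=True
s_2={p,r,s}: ((p U r) | X(q))=True (p U r)=True p=True r=True X(q)=True q=False
s_3={p,q,r}: ((p U r) | X(q))=True (p U r)=True p=True r=True X(q)=False q=True
s_4={p}: ((p U r) | X(q))=True (p U r)=False p=True r=False X(q)=True q=False
s_5={q}: ((p U r) | X(q))=False (p U r)=False p=False r=False X(q)=False q=True
F(((p U r) | X(q))) holds; first witness at position 0.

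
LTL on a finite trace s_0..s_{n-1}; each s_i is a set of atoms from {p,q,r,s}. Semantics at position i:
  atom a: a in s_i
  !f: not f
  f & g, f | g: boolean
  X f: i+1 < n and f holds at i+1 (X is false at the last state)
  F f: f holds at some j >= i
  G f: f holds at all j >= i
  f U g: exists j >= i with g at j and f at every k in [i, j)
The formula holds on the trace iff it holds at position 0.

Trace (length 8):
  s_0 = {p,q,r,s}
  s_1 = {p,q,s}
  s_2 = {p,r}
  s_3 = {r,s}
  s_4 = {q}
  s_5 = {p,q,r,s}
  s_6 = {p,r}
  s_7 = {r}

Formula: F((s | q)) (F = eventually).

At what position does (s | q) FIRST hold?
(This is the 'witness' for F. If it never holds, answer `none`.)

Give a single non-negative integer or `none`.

s_0={p,q,r,s}: (s | q)=True s=True q=True
s_1={p,q,s}: (s | q)=True s=True q=True
s_2={p,r}: (s | q)=False s=False q=False
s_3={r,s}: (s | q)=True s=True q=False
s_4={q}: (s | q)=True s=False q=True
s_5={p,q,r,s}: (s | q)=True s=True q=True
s_6={p,r}: (s | q)=False s=False q=False
s_7={r}: (s | q)=False s=False q=False
F((s | q)) holds; first witness at position 0.

Answer: 0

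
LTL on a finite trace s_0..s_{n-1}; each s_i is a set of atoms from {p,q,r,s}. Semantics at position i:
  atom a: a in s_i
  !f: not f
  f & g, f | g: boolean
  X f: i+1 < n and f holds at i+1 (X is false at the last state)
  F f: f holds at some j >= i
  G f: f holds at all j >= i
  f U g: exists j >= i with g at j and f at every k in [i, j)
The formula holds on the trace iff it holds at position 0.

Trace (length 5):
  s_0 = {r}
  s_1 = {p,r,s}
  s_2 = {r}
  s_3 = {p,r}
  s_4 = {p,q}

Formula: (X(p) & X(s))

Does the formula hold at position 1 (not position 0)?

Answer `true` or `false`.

Answer: false

Derivation:
s_0={r}: (X(p) & X(s))=True X(p)=True p=False X(s)=True s=False
s_1={p,r,s}: (X(p) & X(s))=False X(p)=False p=True X(s)=False s=True
s_2={r}: (X(p) & X(s))=False X(p)=True p=False X(s)=False s=False
s_3={p,r}: (X(p) & X(s))=False X(p)=True p=True X(s)=False s=False
s_4={p,q}: (X(p) & X(s))=False X(p)=False p=True X(s)=False s=False
Evaluating at position 1: result = False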